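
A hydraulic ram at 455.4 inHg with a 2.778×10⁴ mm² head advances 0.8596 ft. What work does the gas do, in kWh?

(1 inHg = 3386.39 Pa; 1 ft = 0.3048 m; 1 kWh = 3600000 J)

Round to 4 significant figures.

455.4 inHg → 1.54216×10⁶ Pa
2.778×10⁴ mm² → 0.02778 m²
F = P × A = 1.54216×10⁶ × 0.02778 = 42841.2 N
0.8596 ft → 0.262006 m
W = F × d = 42841.2 × 0.262006 = 11224.7 J
In kWh: 11224.7 / 3600000 = 0.00311797 kWh

0.003118 kWh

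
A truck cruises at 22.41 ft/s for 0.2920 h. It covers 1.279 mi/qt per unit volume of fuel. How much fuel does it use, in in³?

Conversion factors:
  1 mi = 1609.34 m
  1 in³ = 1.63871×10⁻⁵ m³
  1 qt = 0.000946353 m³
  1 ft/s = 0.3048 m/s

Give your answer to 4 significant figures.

201.5 in³

22.41 ft/s → 6.83057 m/s
0.2920 h → 1051.2 s
d = v × t = 6.83057 × 1051.2 = 7180.3 m
1.279 mi/qt → 2.17503×10⁶ m/m³
V = d / (distance per unit fuel) = 7180.3 / 2.17503×10⁶ = 0.00330124 m³
In in³: 0.00330124 / 1.63871×10⁻⁵ = 201.454 in³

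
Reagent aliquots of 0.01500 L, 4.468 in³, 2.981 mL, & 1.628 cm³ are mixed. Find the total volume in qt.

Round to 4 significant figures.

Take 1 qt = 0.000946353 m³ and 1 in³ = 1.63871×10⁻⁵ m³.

0.01500 L × 0.001 = 1.5×10⁻⁵ m³
4.468 in³ × 1.63871×10⁻⁵ = 7.32176×10⁻⁵ m³
2.981 mL × 10⁻⁶ = 2.981×10⁻⁶ m³
1.628 cm³ × 10⁻⁶ = 1.628×10⁻⁶ m³
Total: 1.5×10⁻⁵ + 7.32176×10⁻⁵ + 2.981×10⁻⁶ + 1.628×10⁻⁶ = 9.28266×10⁻⁵ m³
In qt: 9.28266×10⁻⁵ / 0.000946353 = 0.0980888 qt

0.09809 qt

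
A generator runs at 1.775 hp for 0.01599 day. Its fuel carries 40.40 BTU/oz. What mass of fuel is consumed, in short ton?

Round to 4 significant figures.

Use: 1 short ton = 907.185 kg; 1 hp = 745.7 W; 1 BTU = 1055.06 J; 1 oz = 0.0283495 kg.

1.775 hp → 1323.62 W
0.01599 day → 1381.54 s
E = P × t = 1323.62 × 1381.54 = 1.82863×10⁶ J
40.40 BTU/oz → 1.50353×10⁶ J/kg
m = E / e_s = 1.82863×10⁶ / 1.50353×10⁶ = 1.21622 kg
In short ton: 1.21622 / 907.185 = 0.00134065 short ton

0.001341 short ton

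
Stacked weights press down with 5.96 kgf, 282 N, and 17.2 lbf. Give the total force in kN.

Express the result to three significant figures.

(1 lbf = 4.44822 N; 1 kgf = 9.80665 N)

5.96 kgf × 9.80665 = 58.4476 N
282 N (already N)
17.2 lbf × 4.44822 = 76.5094 N
Combined: 58.4476 + 282 + 76.5094 = 416.957 N
In kN: 416.957 / 1000 = 0.416957 kN

0.417 kN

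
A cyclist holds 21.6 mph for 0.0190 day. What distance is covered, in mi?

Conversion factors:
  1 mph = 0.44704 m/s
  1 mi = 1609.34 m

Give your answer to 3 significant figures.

21.6 mph × 0.44704 = 9.65606 m/s
0.0190 day × 86400 = 1641.6 s
d = v × t = 9.65606 m/s × 1641.6 s = 15851.4 m
15851.4 m ÷ (1609.34 m/mi) = 9.84963 mi

9.85 mi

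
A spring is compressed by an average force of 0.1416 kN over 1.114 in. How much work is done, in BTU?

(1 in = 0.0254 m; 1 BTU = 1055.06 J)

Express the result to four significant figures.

0.1416 kN × 1000 → 141.6 N
1.114 in × 0.0254 → 0.0282956 m
W = F × d = 141.6 N × 0.0282956 m = 4.00666 J
4.00666 J ÷ (1055.06 J/BTU) = 0.00379757 BTU

0.003798 BTU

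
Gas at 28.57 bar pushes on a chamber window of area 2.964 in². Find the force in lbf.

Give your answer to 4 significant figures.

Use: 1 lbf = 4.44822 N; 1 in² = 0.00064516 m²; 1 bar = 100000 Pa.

28.57 bar × 100000 → 2.857×10⁶ Pa
2.964 in² × 0.00064516 → 0.00191225 m²
F = P × A = 2.857×10⁶ Pa × 0.00191225 m² = 5463.3 N
5463.3 N ÷ (4.44822 N/lbf) = 1228.2 lbf

1228 lbf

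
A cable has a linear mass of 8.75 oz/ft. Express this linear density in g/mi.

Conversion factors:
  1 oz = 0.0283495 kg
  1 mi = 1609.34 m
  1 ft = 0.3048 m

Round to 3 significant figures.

8.75 oz/ft × 0.0283495 kg/oz ÷ 0.3048 m/ft = 0.813839 kg/m
0.813839 kg/m ÷ 0.001 kg/g × 1609.34 m/mi = 1.30974×10⁶ g/mi

1.31×10⁶ g/mi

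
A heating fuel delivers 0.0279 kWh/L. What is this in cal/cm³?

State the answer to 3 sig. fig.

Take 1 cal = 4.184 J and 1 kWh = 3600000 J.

24.0 cal/cm³

0.0279 kWh/L × 3600000 J/kWh ÷ 0.001 m³/L = 1.0044×10⁸ J/m³
1.0044×10⁸ J/m³ ÷ 4.184 J/cal × 10⁻⁶ m³/cm³ = 24.0057 cal/cm³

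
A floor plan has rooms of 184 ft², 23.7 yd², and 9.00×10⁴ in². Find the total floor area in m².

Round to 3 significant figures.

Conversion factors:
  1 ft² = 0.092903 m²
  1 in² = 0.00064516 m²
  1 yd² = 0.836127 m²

95.0 m²

184 ft² × 0.092903 = 17.0942 m²
23.7 yd² × 0.836127 = 19.8162 m²
9.00×10⁴ in² × 0.00064516 = 58.0644 m²
Total: 17.0942 + 19.8162 + 58.0644 = 94.9748 m²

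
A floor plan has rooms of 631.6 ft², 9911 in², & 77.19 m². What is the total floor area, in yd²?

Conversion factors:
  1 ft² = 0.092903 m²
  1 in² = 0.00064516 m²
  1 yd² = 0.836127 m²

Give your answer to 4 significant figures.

170.1 yd²

631.6 ft² × 0.092903 = 58.6775 m²
9911 in² × 0.00064516 = 6.39418 m²
77.19 m² (already m²)
Combined: 58.6775 + 6.39418 + 77.19 = 142.262 m²
In yd²: 142.262 / 0.836127 = 170.144 yd²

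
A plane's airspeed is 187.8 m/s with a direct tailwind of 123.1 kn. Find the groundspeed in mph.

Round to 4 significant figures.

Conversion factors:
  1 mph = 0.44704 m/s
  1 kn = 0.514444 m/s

187.8 m/s (already m/s)
123.1 kn × 0.514444 = 63.3281 m/s
Combined: 187.8 + 63.3281 = 251.128 m/s
In mph: 251.128 / 0.44704 = 561.757 mph

561.8 mph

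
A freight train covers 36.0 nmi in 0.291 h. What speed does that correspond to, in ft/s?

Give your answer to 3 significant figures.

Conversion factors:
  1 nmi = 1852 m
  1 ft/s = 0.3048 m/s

209 ft/s

36.0 nmi × 1852 → 66672 m
0.291 h × 3600 → 1047.6 s
v = d / t = 66672 m / 1047.6 s = 63.6426 m/s
63.6426 m/s ÷ (0.3048 m/s/ft/s) = 208.801 ft/s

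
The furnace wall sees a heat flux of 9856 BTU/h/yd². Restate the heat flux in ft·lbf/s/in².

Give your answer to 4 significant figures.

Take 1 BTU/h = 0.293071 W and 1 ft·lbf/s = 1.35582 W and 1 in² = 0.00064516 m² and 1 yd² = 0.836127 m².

1.644 ft·lbf/s/in²

9856 BTU/h/yd² × 0.293071 W/BTU/h ÷ 0.836127 m²/yd² = 3454.63 W/m²
3454.63 W/m² ÷ 1.35582 W/ft·lbf/s × 0.00064516 m²/in² = 1.64387 ft·lbf/s/in²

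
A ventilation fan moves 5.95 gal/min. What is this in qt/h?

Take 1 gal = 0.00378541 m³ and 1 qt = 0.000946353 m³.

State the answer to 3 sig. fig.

1430 qt/h

5.95 gal/min × 0.00378541 m³/gal ÷ 60 s/min = 3.75386×10⁻⁴ m³/s
3.75386×10⁻⁴ m³/s ÷ 0.000946353 m³/qt × 3600 s/h = 1428 qt/h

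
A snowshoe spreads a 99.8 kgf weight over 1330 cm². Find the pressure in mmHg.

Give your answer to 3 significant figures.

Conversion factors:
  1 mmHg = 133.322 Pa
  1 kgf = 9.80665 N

55.2 mmHg

99.8 kgf × 9.80665 → 978.704 N
1330 cm² × 0.0001 → 0.133 m²
P = F / A = 978.704 N / 0.133 m² = 7358.68 Pa
7358.68 Pa ÷ (133.322 Pa/mmHg) = 55.1948 mmHg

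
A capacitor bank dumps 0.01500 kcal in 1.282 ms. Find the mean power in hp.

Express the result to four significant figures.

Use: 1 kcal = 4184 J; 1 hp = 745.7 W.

65.65 hp

0.01500 kcal × 4184 → 62.76 J
1.282 ms × 0.001 → 0.001282 s
P = E / t = 62.76 J / 0.001282 s = 48954.8 W
48954.8 W ÷ (745.7 W/hp) = 65.6495 hp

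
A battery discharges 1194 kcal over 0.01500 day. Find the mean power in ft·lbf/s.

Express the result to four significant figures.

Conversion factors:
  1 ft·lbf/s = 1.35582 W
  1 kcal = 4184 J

2843 ft·lbf/s

1194 kcal × 4184 → 4.9957×10⁶ J
0.01500 day × 86400 → 1296 s
P = E / t = 4.9957×10⁶ J / 1296 s = 3854.71 W
3854.71 W ÷ (1.35582 W/ft·lbf/s) = 2843.08 ft·lbf/s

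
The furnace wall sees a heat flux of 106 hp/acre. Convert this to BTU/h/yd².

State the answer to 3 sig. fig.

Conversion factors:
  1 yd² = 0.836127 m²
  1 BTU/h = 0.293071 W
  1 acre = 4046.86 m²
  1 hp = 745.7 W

106 hp/acre × 745.7 W/hp ÷ 4046.86 m²/acre = 19.5322 W/m²
19.5322 W/m² ÷ 0.293071 W/BTU/h × 0.836127 m²/yd² = 55.7251 BTU/h/yd²

55.7 BTU/h/yd²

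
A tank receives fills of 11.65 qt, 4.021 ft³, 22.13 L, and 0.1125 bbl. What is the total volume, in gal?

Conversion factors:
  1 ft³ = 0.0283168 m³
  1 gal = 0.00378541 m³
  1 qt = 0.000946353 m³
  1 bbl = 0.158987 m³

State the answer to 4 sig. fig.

43.56 gal

11.65 qt × 0.000946353 = 0.011025 m³
4.021 ft³ × 0.0283168 = 0.113862 m³
22.13 L × 0.001 = 0.02213 m³
0.1125 bbl × 0.158987 = 0.017886 m³
Sum: 0.011025 + 0.113862 + 0.02213 + 0.017886 = 0.164903 m³
In gal: 0.164903 / 0.00378541 = 43.5628 gal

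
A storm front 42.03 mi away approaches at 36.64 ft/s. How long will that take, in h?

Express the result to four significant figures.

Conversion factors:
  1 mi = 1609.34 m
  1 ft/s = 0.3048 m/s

42.03 mi × 1609.34 → 67640.6 m
36.64 ft/s × 0.3048 → 11.1679 m/s
t = d / v = 67640.6 m / 11.1679 m/s = 6056.7 s
6056.7 s ÷ (3600 s/h) = 1.68242 h

1.682 h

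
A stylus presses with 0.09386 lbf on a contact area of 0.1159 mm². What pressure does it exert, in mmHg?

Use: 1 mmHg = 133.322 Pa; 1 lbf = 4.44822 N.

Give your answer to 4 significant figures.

0.09386 lbf × 4.44822 → 0.41751 N
0.1159 mm² × 10⁻⁶ → 1.159×10⁻⁷ m²
P = F / A = 0.41751 N / 1.159×10⁻⁷ m² = 3.60233×10⁶ Pa
3.60233×10⁶ Pa ÷ (133.322 Pa/mmHg) = 27019.8 mmHg

2.702×10⁴ mmHg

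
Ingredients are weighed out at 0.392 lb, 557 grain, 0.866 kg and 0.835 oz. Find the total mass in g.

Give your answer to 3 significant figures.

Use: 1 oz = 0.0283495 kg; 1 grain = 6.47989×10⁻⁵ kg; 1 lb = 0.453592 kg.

1100 g

0.392 lb × 0.453592 → 0.177808 kg
557 grain × 6.47989×10⁻⁵ → 0.036093 kg
0.866 kg (already kg)
0.835 oz × 0.0283495 → 0.0236718 kg
Total: 0.177808 + 0.036093 + 0.866 + 0.0236718 = 1.10357 kg
In g: 1.10357 / 0.001 = 1103.57 g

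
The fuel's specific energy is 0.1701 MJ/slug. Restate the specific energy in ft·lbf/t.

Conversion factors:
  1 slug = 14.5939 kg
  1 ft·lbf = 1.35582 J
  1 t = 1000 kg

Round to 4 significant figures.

8.597×10⁶ ft·lbf/t

0.1701 MJ/slug × 1000000 J/MJ ÷ 14.5939 kg/slug = 11655.6 J/kg
11655.6 J/kg ÷ 1.35582 J/ft·lbf × 1000 kg/t = 8.59672×10⁶ ft·lbf/t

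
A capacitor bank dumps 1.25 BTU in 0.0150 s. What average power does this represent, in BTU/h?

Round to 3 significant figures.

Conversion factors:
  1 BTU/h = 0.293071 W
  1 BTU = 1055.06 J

1.25 BTU × 1055.06 = 1318.82 J
P = E / t = 1318.82 J / 0.015 s = 87921.3 W
87921.3 W ÷ (0.293071 W/BTU/h) = 300000 BTU/h

3.00×10⁵ BTU/h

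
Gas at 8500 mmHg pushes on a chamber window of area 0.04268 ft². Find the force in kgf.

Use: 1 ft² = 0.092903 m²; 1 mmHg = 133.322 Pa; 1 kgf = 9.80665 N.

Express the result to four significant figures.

458.2 kgf

8500 mmHg × 133.322 = 1.13324×10⁶ Pa
0.04268 ft² × 0.092903 = 0.0039651 m²
F = P × A = 1.13324×10⁶ Pa × 0.0039651 m² = 4493.41 N
4493.41 N ÷ (9.80665 N/kgf) = 458.2 kgf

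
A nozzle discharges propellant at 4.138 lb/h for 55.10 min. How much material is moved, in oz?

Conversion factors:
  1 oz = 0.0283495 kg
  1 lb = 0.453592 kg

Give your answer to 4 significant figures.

60.80 oz

4.138 lb/h → 5.21379×10⁻⁴ kg/s
55.10 min → 3306 s
m = ṁ × t = 5.21379×10⁻⁴ × 3306 = 1.72368 kg
In oz: 1.72368 / 0.0283495 = 60.8011 oz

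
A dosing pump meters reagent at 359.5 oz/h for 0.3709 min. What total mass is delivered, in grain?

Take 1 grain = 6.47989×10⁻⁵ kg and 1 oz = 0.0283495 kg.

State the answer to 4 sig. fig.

972.3 grain

359.5 oz/h → 0.00283101 kg/s
0.3709 min → 22.254 s
m = ṁ × t = 0.00283101 × 22.254 = 0.0630013 kg
In grain: 0.0630013 / 6.47989×10⁻⁵ = 972.259 grain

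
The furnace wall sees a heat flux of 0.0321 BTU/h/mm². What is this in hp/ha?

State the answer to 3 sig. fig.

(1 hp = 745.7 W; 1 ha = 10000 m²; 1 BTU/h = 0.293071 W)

0.0321 BTU/h/mm² × 0.293071 W/BTU/h ÷ 10⁻⁶ m²/mm² = 9407.58 W/m²
9407.58 W/m² ÷ 745.7 W/hp × 10000 m²/ha = 126158 hp/ha

1.26×10⁵ hp/ha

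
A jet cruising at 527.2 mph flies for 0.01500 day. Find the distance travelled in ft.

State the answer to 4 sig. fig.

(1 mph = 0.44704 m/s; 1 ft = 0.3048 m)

1.002×10⁶ ft

527.2 mph × 0.44704 = 235.679 m/s
0.01500 day × 86400 = 1296 s
d = v × t = 235.679 m/s × 1296 s = 305440 m
305440 m ÷ (0.3048 m/ft) = 1.0021×10⁶ ft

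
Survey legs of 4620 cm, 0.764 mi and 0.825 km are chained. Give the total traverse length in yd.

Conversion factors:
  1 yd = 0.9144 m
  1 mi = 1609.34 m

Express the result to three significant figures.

2300 yd

4620 cm × 0.01 = 46.2 m
0.764 mi × 1609.34 = 1229.54 m
0.825 km × 1000 = 825 m
Sum: 46.2 + 1229.54 + 825 = 2100.74 m
In yd: 2100.74 / 0.9144 = 2297.4 yd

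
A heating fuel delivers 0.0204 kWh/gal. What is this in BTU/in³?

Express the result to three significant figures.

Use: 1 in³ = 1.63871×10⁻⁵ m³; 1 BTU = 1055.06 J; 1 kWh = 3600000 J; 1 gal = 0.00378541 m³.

0.301 BTU/in³

0.0204 kWh/gal × 3600000 J/kWh ÷ 0.00378541 m³/gal = 1.94008×10⁷ J/m³
1.94008×10⁷ J/m³ ÷ 1055.06 J/BTU × 1.63871×10⁻⁵ m³/in³ = 0.301332 BTU/in³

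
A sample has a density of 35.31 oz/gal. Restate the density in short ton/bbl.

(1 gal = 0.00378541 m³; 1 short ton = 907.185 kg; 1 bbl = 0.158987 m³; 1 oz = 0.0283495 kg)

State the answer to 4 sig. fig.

35.31 oz/gal × 0.0283495 kg/oz ÷ 0.00378541 m³/gal = 264.442 kg/m³
264.442 kg/m³ ÷ 907.185 kg/short ton × 0.158987 m³/bbl = 0.0463443 short ton/bbl

0.04634 short ton/bbl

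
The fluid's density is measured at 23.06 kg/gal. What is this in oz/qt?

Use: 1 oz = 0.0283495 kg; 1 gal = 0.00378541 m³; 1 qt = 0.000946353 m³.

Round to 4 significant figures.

203.4 oz/qt

23.06 kg/gal ÷ 0.00378541 m³/gal = 6091.81 kg/m³
6091.81 kg/m³ ÷ 0.0283495 kg/oz × 0.000946353 m³/qt = 203.355 oz/qt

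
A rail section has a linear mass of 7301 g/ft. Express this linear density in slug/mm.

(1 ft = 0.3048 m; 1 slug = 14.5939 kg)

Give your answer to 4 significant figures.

7301 g/ft × 0.001 kg/g ÷ 0.3048 m/ft = 23.9534 kg/m
23.9534 kg/m ÷ 14.5939 kg/slug × 0.001 m/mm = 0.00164133 slug/mm

0.001641 slug/mm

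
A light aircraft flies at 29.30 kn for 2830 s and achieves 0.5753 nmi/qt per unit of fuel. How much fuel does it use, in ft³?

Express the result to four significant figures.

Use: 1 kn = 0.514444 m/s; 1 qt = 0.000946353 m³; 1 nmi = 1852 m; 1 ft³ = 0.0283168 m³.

29.30 kn → 15.0732 m/s
d = v × t = 15.0732 × 2830 = 42657.2 m
0.5753 nmi/qt → 1.12585×10⁶ m/m³
V = d / (distance per unit fuel) = 42657.2 / 1.12585×10⁶ = 0.0378889 m³
In ft³: 0.0378889 / 0.0283168 = 1.33804 ft³

1.338 ft³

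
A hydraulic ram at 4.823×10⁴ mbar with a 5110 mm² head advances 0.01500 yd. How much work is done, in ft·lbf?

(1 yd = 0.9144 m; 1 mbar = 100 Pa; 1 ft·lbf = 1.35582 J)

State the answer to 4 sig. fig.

249.3 ft·lbf

4.823×10⁴ mbar → 4.823×10⁶ Pa
5110 mm² → 0.00511 m²
F = P × A = 4.823×10⁶ × 0.00511 = 24645.5 N
0.01500 yd → 0.013716 m
W = F × d = 24645.5 × 0.013716 = 338.038 J
In ft·lbf: 338.038 / 1.35582 = 249.324 ft·lbf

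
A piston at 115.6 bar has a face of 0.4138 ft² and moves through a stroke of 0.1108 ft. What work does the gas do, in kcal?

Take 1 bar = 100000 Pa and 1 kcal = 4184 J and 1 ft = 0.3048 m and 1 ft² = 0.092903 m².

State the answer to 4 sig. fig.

3.587 kcal

115.6 bar → 1.156×10⁷ Pa
0.4138 ft² → 0.0384433 m²
F = P × A = 1.156×10⁷ × 0.0384433 = 444405 N
0.1108 ft → 0.0337718 m
W = F × d = 444405 × 0.0337718 = 15008.4 J
In kcal: 15008.4 / 4184 = 3.58709 kcal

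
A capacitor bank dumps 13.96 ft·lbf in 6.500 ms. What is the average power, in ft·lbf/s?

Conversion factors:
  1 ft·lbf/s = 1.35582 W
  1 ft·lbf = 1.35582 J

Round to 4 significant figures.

2148 ft·lbf/s

13.96 ft·lbf × 1.35582 → 18.9272 J
6.500 ms × 0.001 → 0.0065 s
P = E / t = 18.9272 J / 0.0065 s = 2911.88 W
2911.88 W ÷ (1.35582 W/ft·lbf/s) = 2147.69 ft·lbf/s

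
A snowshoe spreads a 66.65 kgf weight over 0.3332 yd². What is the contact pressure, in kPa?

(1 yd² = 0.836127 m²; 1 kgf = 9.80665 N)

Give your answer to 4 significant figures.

2.346 kPa

66.65 kgf × 9.80665 = 653.613 N
0.3332 yd² × 0.836127 = 0.278598 m²
P = F / A = 653.613 N / 0.278598 m² = 2346.08 Pa
2346.08 Pa ÷ (1000 Pa/kPa) = 2.34608 kPa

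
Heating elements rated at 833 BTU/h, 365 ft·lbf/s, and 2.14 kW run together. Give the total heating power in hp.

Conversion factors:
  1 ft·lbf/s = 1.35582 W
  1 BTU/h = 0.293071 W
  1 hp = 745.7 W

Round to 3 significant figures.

833 BTU/h × 0.293071 = 244.128 W
365 ft·lbf/s × 1.35582 = 494.874 W
2.14 kW × 1000 = 2140 W
Sum: 244.128 + 494.874 + 2140 = 2879 W
In hp: 2879 / 745.7 = 3.8608 hp

3.86 hp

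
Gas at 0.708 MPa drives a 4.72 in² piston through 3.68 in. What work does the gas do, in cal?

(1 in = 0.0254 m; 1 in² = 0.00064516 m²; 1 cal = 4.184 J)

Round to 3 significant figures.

0.708 MPa → 708000 Pa
4.72 in² → 0.00304516 m²
F = P × A = 708000 × 0.00304516 = 2155.97 N
3.68 in → 0.093472 m
W = F × d = 2155.97 × 0.093472 = 201.523 J
In cal: 201.523 / 4.184 = 48.1652 cal

48.2 cal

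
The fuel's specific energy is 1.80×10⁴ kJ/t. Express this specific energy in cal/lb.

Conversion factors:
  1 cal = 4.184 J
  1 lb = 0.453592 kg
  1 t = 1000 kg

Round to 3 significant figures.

1950 cal/lb

1.80×10⁴ kJ/t × 1000 J/kJ ÷ 1000 kg/t = 18000 J/kg
18000 J/kg ÷ 4.184 J/cal × 0.453592 kg/lb = 1951.4 cal/lb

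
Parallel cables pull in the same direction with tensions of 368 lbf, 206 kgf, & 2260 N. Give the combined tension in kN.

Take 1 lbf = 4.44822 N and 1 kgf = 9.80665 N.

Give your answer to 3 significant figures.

5.92 kN

368 lbf × 4.44822 = 1636.94 N
206 kgf × 9.80665 = 2020.17 N
2260 N (already N)
Combined: 1636.94 + 2020.17 + 2260 = 5917.11 N
In kN: 5917.11 / 1000 = 5.91711 kN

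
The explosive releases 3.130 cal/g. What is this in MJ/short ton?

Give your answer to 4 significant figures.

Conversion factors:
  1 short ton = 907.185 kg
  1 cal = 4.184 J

3.130 cal/g × 4.184 J/cal ÷ 0.001 kg/g = 13095.9 J/kg
13095.9 J/kg ÷ 1000000 J/MJ × 907.185 kg/short ton = 11.8804 MJ/short ton

11.88 MJ/short ton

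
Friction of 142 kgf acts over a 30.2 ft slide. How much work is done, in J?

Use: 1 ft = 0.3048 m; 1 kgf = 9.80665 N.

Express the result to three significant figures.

142 kgf × 9.80665 = 1392.54 N
30.2 ft × 0.3048 = 9.20496 m
W = F × d = 1392.54 N × 9.20496 m = 12818.3 J

1.28×10⁴ J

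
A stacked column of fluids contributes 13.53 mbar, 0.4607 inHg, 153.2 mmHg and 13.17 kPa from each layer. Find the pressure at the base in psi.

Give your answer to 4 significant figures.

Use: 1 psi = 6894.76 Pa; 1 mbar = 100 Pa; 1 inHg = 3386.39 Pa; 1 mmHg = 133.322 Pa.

5.295 psi

13.53 mbar × 100 = 1353 Pa
0.4607 inHg × 3386.39 = 1560.11 Pa
153.2 mmHg × 133.322 = 20424.9 Pa
13.17 kPa × 1000 = 13170 Pa
Sum: 1353 + 1560.11 + 20424.9 + 13170 = 36508 Pa
In psi: 36508 / 6894.76 = 5.29504 psi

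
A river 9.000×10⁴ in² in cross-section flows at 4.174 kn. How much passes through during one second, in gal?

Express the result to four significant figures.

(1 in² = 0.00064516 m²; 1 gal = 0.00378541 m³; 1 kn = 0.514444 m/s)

4.174 kn × 0.514444 = 2.14729 m/s
9.000×10⁴ in² × 0.00064516 = 58.0644 m²
V = v × A × t = 2.14729 m/s × 58.0644 m² × 1 s = 124.681 m³
124.681 m³ ÷ (0.00378541 m³/gal) = 32937.3 gal

3.294×10⁴ gal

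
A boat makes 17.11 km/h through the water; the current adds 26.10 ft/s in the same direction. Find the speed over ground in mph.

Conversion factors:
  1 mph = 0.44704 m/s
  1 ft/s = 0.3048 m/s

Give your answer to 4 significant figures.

28.43 mph

17.11 km/h × (1/3.6) → 4.75278 m/s
26.10 ft/s × 0.3048 → 7.95528 m/s
Combined: 4.75278 + 7.95528 = 12.7081 m/s
In mph: 12.7081 / 0.44704 = 28.4272 mph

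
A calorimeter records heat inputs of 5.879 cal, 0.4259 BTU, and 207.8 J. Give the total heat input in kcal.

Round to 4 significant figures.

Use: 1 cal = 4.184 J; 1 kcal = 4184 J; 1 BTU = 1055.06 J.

0.1629 kcal

5.879 cal × 4.184 = 24.5977 J
0.4259 BTU × 1055.06 = 449.35 J
207.8 J (already J)
Combined: 24.5977 + 449.35 + 207.8 = 681.748 J
In kcal: 681.748 / 4184 = 0.162942 kcal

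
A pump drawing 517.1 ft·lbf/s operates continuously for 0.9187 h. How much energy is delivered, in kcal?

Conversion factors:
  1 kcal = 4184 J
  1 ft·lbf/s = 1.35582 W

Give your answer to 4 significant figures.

554.2 kcal

517.1 ft·lbf/s × 1.35582 = 701.095 W
0.9187 h × 3600 = 3307.32 s
E = P × t = 701.095 W × 3307.32 s = 2.31875×10⁶ J
2.31875×10⁶ J ÷ (4184 J/kcal) = 554.195 kcal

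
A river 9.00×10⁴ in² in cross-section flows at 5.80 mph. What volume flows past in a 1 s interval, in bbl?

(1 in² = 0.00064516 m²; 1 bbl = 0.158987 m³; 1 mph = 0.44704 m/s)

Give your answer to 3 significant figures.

5.80 mph × 0.44704 → 2.59283 m/s
9.00×10⁴ in² × 0.00064516 → 58.0644 m²
V = v × A × t = 2.59283 m/s × 58.0644 m² × 1 s = 150.551 m³
150.551 m³ ÷ (0.158987 m³/bbl) = 946.939 bbl

947 bbl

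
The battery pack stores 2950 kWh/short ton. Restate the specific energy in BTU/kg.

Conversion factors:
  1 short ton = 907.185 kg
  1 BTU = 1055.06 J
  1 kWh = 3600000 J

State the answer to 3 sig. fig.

1.11×10⁴ BTU/kg

2950 kWh/short ton × 3600000 J/kWh ÷ 907.185 kg/short ton = 1.17065×10⁷ J/kg
1.17065×10⁷ J/kg ÷ 1055.06 J/BTU = 11095.6 BTU/kg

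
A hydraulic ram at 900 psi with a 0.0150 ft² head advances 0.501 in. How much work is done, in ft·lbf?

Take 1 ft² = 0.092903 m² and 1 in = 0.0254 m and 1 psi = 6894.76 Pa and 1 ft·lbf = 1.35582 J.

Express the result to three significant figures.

81.2 ft·lbf

900 psi → 6.20528×10⁶ Pa
0.0150 ft² → 0.00139354 m²
F = P × A = 6.20528×10⁶ × 0.00139354 = 8647.31 N
0.501 in → 0.0127254 m
W = F × d = 8647.31 × 0.0127254 = 110.04 J
In ft·lbf: 110.04 / 1.35582 = 81.1612 ft·lbf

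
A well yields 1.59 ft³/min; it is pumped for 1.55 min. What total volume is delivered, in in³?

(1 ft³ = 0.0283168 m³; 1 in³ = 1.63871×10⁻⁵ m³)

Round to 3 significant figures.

4260 in³

1.59 ft³/min → 7.50395×10⁻⁴ m³/s
1.55 min → 93 s
V = Q × t = 7.50395×10⁻⁴ × 93 = 0.0697867 m³
In in³: 0.0697867 / 1.63871×10⁻⁵ = 4258.64 in³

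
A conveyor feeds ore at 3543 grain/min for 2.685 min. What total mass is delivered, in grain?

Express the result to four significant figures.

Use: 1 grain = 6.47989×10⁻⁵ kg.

3543 grain/min → 0.00382638 kg/s
2.685 min → 161.1 s
m = ṁ × t = 0.00382638 × 161.1 = 0.61643 kg
In grain: 0.61643 / 6.47989×10⁻⁵ = 9512.97 grain

9513 grain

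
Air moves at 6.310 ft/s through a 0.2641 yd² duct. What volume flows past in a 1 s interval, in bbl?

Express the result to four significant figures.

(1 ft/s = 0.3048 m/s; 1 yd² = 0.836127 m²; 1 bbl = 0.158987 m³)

6.310 ft/s × 0.3048 = 1.92329 m/s
0.2641 yd² × 0.836127 = 0.220821 m²
V = v × A × t = 1.92329 m/s × 0.220821 m² × 1 s = 0.424703 m³
0.424703 m³ ÷ (0.158987 m³/bbl) = 2.67131 bbl

2.671 bbl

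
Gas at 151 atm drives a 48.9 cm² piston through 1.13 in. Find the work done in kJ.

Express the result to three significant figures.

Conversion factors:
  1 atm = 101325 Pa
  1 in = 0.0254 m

151 atm → 1.53001×10⁷ Pa
48.9 cm² → 0.00489 m²
F = P × A = 1.53001×10⁷ × 0.00489 = 74817.5 N
1.13 in → 0.028702 m
W = F × d = 74817.5 × 0.028702 = 2147.41 J
In kJ: 2147.41 / 1000 = 2.14741 kJ

2.15 kJ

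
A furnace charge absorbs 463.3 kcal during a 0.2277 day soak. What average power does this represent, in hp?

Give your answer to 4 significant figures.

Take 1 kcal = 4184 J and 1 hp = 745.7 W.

0.1321 hp

463.3 kcal × 4184 → 1.93845×10⁶ J
0.2277 day × 86400 → 19673.3 s
P = E / t = 1.93845×10⁶ J / 19673.3 s = 98.532 W
98.532 W ÷ (745.7 W/hp) = 0.132134 hp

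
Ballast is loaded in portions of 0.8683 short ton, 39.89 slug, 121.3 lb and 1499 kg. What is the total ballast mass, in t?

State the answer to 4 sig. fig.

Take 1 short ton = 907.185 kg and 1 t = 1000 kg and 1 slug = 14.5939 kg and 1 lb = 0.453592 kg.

2.924 t

0.8683 short ton × 907.185 = 787.709 kg
39.89 slug × 14.5939 = 582.151 kg
121.3 lb × 0.453592 = 55.0207 kg
1499 kg (already kg)
Combined: 787.709 + 582.151 + 55.0207 + 1499 = 2923.88 kg
In t: 2923.88 / 1000 = 2.92388 t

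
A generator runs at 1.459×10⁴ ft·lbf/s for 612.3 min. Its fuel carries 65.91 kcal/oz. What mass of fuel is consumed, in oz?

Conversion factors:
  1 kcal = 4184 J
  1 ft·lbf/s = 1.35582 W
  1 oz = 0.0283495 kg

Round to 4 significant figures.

2635 oz

1.459×10⁴ ft·lbf/s → 19781.4 W
612.3 min → 36738 s
E = P × t = 19781.4 × 36738 = 7.26729×10⁸ J
65.91 kcal/oz → 9.72742×10⁶ J/kg
m = E / e_s = 7.26729×10⁸ / 9.72742×10⁶ = 74.7093 kg
In oz: 74.7093 / 0.0283495 = 2635.3 oz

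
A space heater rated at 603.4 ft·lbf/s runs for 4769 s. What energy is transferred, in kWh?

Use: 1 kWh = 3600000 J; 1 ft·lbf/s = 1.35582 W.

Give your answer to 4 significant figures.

603.4 ft·lbf/s × 1.35582 = 818.102 W
E = P × t = 818.102 W × 4769 s = 3.90153×10⁶ J
3.90153×10⁶ J ÷ (3600000 J/kWh) = 1.08376 kWh

1.084 kWh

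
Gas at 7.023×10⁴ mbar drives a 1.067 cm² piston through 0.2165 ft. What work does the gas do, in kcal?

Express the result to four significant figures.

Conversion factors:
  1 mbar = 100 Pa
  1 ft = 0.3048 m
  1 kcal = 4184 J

0.01182 kcal

7.023×10⁴ mbar → 7.023×10⁶ Pa
1.067 cm² → 1.067×10⁻⁴ m²
F = P × A = 7.023×10⁶ × 1.067×10⁻⁴ = 749.354 N
0.2165 ft → 0.0659892 m
W = F × d = 749.354 × 0.0659892 = 49.4493 J
In kcal: 49.4493 / 4184 = 0.0118187 kcal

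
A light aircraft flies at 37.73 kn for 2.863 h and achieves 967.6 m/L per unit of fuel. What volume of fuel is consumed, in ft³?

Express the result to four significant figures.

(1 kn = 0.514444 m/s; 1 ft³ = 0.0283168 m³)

7.301 ft³

37.73 kn → 19.41 m/s
2.863 h → 10306.8 s
d = v × t = 19.41 × 10306.8 = 200055 m
967.6 m/L → 967600 m/m³
V = d / (distance per unit fuel) = 200055 / 967600 = 0.206754 m³
In ft³: 0.206754 / 0.0283168 = 7.30146 ft³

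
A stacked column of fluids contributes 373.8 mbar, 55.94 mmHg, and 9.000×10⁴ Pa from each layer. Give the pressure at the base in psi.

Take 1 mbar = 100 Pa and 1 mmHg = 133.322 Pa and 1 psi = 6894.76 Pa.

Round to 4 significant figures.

373.8 mbar × 100 → 37380 Pa
55.94 mmHg × 133.322 → 7458.03 Pa
9.000×10⁴ Pa (already Pa)
Total: 37380 + 7458.03 + 90000 = 134838 Pa
In psi: 134838 / 6894.76 = 19.5566 psi

19.56 psi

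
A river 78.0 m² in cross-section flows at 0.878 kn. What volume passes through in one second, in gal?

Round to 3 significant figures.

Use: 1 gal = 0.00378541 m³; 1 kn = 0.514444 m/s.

9310 gal

0.878 kn × 0.514444 = 0.451682 m/s
V = v × A × t = 0.451682 m/s × 78 m² × 1 s = 35.2312 m³
35.2312 m³ ÷ (0.00378541 m³/gal) = 9307.1 gal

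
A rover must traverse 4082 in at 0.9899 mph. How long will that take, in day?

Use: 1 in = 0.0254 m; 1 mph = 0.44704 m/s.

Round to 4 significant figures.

0.002712 day

4082 in × 0.0254 → 103.683 m
0.9899 mph × 0.44704 → 0.442525 m/s
t = d / v = 103.683 m / 0.442525 m/s = 234.299 s
234.299 s ÷ (86400 s/day) = 0.00271179 day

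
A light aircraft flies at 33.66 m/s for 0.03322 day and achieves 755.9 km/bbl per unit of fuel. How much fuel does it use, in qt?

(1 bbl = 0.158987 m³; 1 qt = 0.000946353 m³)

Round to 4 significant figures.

21.47 qt

0.03322 day → 2870.21 s
d = v × t = 33.66 × 2870.21 = 96611.3 m
755.9 km/bbl → 4.75448×10⁶ m/m³
V = d / (distance per unit fuel) = 96611.3 / 4.75448×10⁶ = 0.0203201 m³
In qt: 0.0203201 / 0.000946353 = 21.472 qt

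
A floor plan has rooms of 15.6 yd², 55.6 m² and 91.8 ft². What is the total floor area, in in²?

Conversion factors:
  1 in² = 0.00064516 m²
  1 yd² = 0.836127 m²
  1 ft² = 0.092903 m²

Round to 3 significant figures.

1.20×10⁵ in²

15.6 yd² × 0.836127 = 13.0436 m²
55.6 m² (already m²)
91.8 ft² × 0.092903 = 8.5285 m²
Combined: 13.0436 + 55.6 + 8.5285 = 77.1721 m²
In in²: 77.1721 / 0.00064516 = 119617 in²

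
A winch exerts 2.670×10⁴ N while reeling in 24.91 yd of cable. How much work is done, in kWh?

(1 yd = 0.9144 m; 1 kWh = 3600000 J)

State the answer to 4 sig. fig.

24.91 yd × 0.9144 → 22.7777 m
W = F × d = 26700 N × 22.7777 m = 608165 J
608165 J ÷ (3600000 J/kWh) = 0.168935 kWh

0.1689 kWh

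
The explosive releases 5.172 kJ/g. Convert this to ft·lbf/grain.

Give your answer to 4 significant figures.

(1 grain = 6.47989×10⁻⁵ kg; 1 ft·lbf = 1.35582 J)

247.2 ft·lbf/grain

5.172 kJ/g × 1000 J/kJ ÷ 0.001 kg/g = 5.172×10⁶ J/kg
5.172×10⁶ J/kg ÷ 1.35582 J/ft·lbf × 6.47989×10⁻⁵ kg/grain = 247.186 ft·lbf/grain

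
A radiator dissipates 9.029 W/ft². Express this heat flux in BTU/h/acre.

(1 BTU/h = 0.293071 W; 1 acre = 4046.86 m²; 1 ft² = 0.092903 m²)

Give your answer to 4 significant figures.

1.342×10⁶ BTU/h/acre

9.029 W/ft² ÷ 0.092903 m²/ft² = 97.1874 W/m²
97.1874 W/m² ÷ 0.293071 W/BTU/h × 4046.86 m²/acre = 1.34201×10⁶ BTU/h/acre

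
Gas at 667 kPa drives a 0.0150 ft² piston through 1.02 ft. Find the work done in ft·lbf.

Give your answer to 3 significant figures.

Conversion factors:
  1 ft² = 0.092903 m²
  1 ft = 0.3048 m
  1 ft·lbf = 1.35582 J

213 ft·lbf

667 kPa → 667000 Pa
0.0150 ft² → 0.00139354 m²
F = P × A = 667000 × 0.00139354 = 929.491 N
1.02 ft → 0.310896 m
W = F × d = 929.491 × 0.310896 = 288.975 J
In ft·lbf: 288.975 / 1.35582 = 213.137 ft·lbf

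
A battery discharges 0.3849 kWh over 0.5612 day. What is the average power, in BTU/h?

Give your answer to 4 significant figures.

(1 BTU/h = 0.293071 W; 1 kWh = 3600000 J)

97.51 BTU/h

0.3849 kWh × 3600000 → 1.38564×10⁶ J
0.5612 day × 86400 → 48487.7 s
P = E / t = 1.38564×10⁶ J / 48487.7 s = 28.5771 W
28.5771 W ÷ (0.293071 W/BTU/h) = 97.5091 BTU/h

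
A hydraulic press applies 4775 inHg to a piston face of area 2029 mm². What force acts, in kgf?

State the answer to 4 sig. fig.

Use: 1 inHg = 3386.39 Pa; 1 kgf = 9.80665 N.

4775 inHg × 3386.39 = 1.617×10⁷ Pa
2029 mm² × 10⁻⁶ = 0.002029 m²
F = P × A = 1.617×10⁷ Pa × 0.002029 m² = 32808.9 N
32808.9 N ÷ (9.80665 N/kgf) = 3345.58 kgf

3346 kgf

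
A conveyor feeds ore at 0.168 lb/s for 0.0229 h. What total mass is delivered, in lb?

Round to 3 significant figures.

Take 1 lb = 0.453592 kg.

13.8 lb

0.168 lb/s → 0.0762035 kg/s
0.0229 h → 82.44 s
m = ṁ × t = 0.0762035 × 82.44 = 6.28222 kg
In lb: 6.28222 / 0.453592 = 13.8499 lb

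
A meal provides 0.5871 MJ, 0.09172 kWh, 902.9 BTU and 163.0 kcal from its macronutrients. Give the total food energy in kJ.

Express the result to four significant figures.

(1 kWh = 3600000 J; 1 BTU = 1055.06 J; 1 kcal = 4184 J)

0.5871 MJ × 1000000 = 587100 J
0.09172 kWh × 3600000 = 330192 J
902.9 BTU × 1055.06 = 952614 J
163.0 kcal × 4184 = 681992 J
Combined: 587100 + 330192 + 952614 + 681992 = 2.5519×10⁶ J
In kJ: 2.5519×10⁶ / 1000 = 2551.9 kJ

2552 kJ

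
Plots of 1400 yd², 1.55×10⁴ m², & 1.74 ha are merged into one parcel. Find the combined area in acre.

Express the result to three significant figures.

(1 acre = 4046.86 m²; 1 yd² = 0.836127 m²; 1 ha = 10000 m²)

1400 yd² × 0.836127 = 1170.58 m²
1.55×10⁴ m² (already m²)
1.74 ha × 10000 = 17400 m²
Total: 1170.58 + 15500 + 17400 = 34070.6 m²
In acre: 34070.6 / 4046.86 = 8.41902 acre

8.42 acre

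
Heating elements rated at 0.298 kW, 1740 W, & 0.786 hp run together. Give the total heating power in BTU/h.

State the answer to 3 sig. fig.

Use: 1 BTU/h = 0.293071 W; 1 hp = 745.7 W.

8950 BTU/h

0.298 kW × 1000 = 298 W
1740 W (already W)
0.786 hp × 745.7 = 586.12 W
Combined: 298 + 1740 + 586.12 = 2624.12 W
In BTU/h: 2624.12 / 0.293071 = 8953.87 BTU/h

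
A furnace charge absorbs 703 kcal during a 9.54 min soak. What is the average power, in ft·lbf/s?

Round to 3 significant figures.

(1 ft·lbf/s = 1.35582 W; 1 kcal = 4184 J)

3790 ft·lbf/s

703 kcal × 4184 → 2.94135×10⁶ J
9.54 min × 60 → 572.4 s
P = E / t = 2.94135×10⁶ J / 572.4 s = 5138.63 W
5138.63 W ÷ (1.35582 W/ft·lbf/s) = 3790.05 ft·lbf/s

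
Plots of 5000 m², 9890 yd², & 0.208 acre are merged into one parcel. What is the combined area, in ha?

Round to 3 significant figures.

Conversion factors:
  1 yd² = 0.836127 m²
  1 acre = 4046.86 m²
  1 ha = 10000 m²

5000 m² (already m²)
9890 yd² × 0.836127 = 8269.3 m²
0.208 acre × 4046.86 = 841.747 m²
Total: 5000 + 8269.3 + 841.747 = 14111 m²
In ha: 14111 / 10000 = 1.4111 ha

1.41 ha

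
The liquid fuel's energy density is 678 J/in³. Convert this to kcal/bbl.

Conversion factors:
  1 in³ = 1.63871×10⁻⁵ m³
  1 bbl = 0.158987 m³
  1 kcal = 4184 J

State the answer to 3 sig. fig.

1570 kcal/bbl

678 J/in³ ÷ 1.63871×10⁻⁵ m³/in³ = 4.1374×10⁷ J/m³
4.1374×10⁷ J/m³ ÷ 4184 J/kcal × 0.158987 m³/bbl = 1572.16 kcal/bbl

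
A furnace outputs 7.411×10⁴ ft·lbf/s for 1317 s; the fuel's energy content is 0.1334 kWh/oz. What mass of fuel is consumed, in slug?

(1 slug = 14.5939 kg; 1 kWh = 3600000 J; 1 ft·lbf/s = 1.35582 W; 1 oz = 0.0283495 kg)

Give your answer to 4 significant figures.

7.411×10⁴ ft·lbf/s → 100480 W
E = P × t = 100480 × 1317 = 1.32332×10⁸ J
0.1334 kWh/oz → 1.694×10⁷ J/kg
m = E / e_s = 1.32332×10⁸ / 1.694×10⁷ = 7.81181 kg
In slug: 7.81181 / 14.5939 = 0.535279 slug

0.5353 slug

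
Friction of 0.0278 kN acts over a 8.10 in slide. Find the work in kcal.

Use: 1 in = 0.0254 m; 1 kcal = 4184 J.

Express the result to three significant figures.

0.00137 kcal

0.0278 kN × 1000 → 27.8 N
8.10 in × 0.0254 → 0.20574 m
W = F × d = 27.8 N × 0.20574 m = 5.71957 J
5.71957 J ÷ (4184 J/kcal) = 0.00136701 kcal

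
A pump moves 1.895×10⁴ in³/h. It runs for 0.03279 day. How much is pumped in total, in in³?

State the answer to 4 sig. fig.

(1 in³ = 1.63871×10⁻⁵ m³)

1.491×10⁴ in³

1.895×10⁴ in³/h → 8.62599×10⁻⁵ m³/s
0.03279 day → 2833.06 s
V = Q × t = 8.62599×10⁻⁵ × 2833.06 = 0.244379 m³
In in³: 0.244379 / 1.63871×10⁻⁵ = 14912.9 in³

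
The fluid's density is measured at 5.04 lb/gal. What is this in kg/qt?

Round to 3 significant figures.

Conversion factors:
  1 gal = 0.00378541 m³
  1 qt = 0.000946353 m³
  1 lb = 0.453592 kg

0.572 kg/qt

5.04 lb/gal × 0.453592 kg/lb ÷ 0.00378541 m³/gal = 603.925 kg/m³
603.925 kg/m³ × 0.000946353 m³/qt = 0.571526 kg/qt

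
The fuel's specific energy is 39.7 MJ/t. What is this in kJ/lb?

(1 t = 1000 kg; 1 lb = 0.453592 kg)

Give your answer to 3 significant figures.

39.7 MJ/t × 1000000 J/MJ ÷ 1000 kg/t = 39700 J/kg
39700 J/kg ÷ 1000 J/kJ × 0.453592 kg/lb = 18.0076 kJ/lb

18.0 kJ/lb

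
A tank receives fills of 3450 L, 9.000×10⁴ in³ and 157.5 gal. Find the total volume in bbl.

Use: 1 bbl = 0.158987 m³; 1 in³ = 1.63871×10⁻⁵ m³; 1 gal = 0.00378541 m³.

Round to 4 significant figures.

3450 L × 0.001 → 3.45 m³
9.000×10⁴ in³ × 1.63871×10⁻⁵ → 1.47484 m³
157.5 gal × 0.00378541 → 0.596202 m³
Sum: 3.45 + 1.47484 + 0.596202 = 5.52104 m³
In bbl: 5.52104 / 0.158987 = 34.7264 bbl

34.73 bbl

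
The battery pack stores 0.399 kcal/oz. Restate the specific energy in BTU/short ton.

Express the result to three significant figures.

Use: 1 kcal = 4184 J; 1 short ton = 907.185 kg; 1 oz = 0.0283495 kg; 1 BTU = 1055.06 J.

5.06×10⁴ BTU/short ton

0.399 kcal/oz × 4184 J/kcal ÷ 0.0283495 kg/oz = 58887 J/kg
58887 J/kg ÷ 1055.06 J/BTU × 907.185 kg/short ton = 50633.5 BTU/short ton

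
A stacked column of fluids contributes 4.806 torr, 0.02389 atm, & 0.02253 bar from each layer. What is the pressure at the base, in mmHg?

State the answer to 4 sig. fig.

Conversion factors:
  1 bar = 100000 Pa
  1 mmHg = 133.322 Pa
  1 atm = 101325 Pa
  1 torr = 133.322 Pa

4.806 torr × 133.322 → 640.746 Pa
0.02389 atm × 101325 → 2420.65 Pa
0.02253 bar × 100000 → 2253 Pa
Total: 640.746 + 2420.65 + 2253 = 5314.4 Pa
In mmHg: 5314.4 / 133.322 = 39.8614 mmHg

39.86 mmHg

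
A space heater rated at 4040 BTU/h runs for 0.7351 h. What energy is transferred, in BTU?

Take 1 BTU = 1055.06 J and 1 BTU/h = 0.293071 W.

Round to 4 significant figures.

4040 BTU/h × 0.293071 → 1184.01 W
0.7351 h × 3600 → 2646.36 s
E = P × t = 1184.01 W × 2646.36 s = 3.13332×10⁶ J
3.13332×10⁶ J ÷ (1055.06 J/BTU) = 2969.8 BTU

2970 BTU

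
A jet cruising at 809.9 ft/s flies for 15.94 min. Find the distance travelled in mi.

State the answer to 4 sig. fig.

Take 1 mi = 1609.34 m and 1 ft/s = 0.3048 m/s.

809.9 ft/s × 0.3048 = 246.858 m/s
15.94 min × 60 = 956.4 s
d = v × t = 246.858 m/s × 956.4 s = 236095 m
236095 m ÷ (1609.34 m/mi) = 146.703 mi

146.7 mi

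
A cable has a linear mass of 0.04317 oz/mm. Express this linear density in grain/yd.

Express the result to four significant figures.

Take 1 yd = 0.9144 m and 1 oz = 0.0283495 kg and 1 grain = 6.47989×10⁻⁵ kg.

1.727×10⁴ grain/yd

0.04317 oz/mm × 0.0283495 kg/oz ÷ 0.001 m/mm = 1.22385 kg/m
1.22385 kg/m ÷ 6.47989×10⁻⁵ kg/grain × 0.9144 m/yd = 17270.2 grain/yd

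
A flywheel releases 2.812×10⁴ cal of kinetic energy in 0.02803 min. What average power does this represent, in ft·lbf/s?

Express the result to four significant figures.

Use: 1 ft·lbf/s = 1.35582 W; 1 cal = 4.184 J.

2.812×10⁴ cal × 4.184 → 117654 J
0.02803 min × 60 → 1.6818 s
P = E / t = 117654 J / 1.6818 s = 69957.2 W
69957.2 W ÷ (1.35582 W/ft·lbf/s) = 51597.7 ft·lbf/s

5.160×10⁴ ft·lbf/s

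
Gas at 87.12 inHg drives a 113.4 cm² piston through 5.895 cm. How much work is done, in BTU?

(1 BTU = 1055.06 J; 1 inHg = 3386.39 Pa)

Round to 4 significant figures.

87.12 inHg → 295022 Pa
113.4 cm² → 0.01134 m²
F = P × A = 295022 × 0.01134 = 3345.55 N
5.895 cm → 0.05895 m
W = F × d = 3345.55 × 0.05895 = 197.22 J
In BTU: 197.22 / 1055.06 = 0.186928 BTU

0.1869 BTU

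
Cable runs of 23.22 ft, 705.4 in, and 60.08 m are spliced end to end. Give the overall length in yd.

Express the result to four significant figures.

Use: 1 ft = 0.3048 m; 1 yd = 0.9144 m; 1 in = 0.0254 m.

93.04 yd

23.22 ft × 0.3048 = 7.07746 m
705.4 in × 0.0254 = 17.9172 m
60.08 m (already m)
Total: 7.07746 + 17.9172 + 60.08 = 85.0747 m
In yd: 85.0747 / 0.9144 = 93.0388 yd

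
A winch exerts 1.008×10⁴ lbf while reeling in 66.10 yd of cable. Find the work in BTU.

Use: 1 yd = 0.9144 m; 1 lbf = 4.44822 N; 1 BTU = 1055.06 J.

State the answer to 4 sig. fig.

2569 BTU

1.008×10⁴ lbf × 4.44822 → 44838.1 N
66.10 yd × 0.9144 → 60.4418 m
W = F × d = 44838.1 N × 60.4418 m = 2.7101×10⁶ J
2.7101×10⁶ J ÷ (1055.06 J/BTU) = 2568.67 BTU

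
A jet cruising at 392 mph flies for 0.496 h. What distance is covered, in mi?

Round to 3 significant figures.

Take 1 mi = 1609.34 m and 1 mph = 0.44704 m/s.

194 mi

392 mph × 0.44704 → 175.24 m/s
0.496 h × 3600 → 1785.6 s
d = v × t = 175.24 m/s × 1785.6 s = 312909 m
312909 m ÷ (1609.34 m/mi) = 194.433 mi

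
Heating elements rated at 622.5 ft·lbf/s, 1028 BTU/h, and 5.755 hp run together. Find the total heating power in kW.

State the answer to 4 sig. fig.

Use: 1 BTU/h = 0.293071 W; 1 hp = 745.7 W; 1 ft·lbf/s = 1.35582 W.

622.5 ft·lbf/s × 1.35582 = 843.998 W
1028 BTU/h × 0.293071 = 301.277 W
5.755 hp × 745.7 = 4291.5 W
Total: 843.998 + 301.277 + 4291.5 = 5436.78 W
In kW: 5436.78 / 1000 = 5.43678 kW

5.437 kW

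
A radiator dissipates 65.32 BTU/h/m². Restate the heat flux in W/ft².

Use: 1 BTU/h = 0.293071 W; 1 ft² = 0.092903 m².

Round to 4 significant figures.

65.32 BTU/h/m² × 0.293071 W/BTU/h = 19.1434 W/m²
19.1434 W/m² × 0.092903 m²/ft² = 1.77848 W/ft²

1.778 W/ft²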